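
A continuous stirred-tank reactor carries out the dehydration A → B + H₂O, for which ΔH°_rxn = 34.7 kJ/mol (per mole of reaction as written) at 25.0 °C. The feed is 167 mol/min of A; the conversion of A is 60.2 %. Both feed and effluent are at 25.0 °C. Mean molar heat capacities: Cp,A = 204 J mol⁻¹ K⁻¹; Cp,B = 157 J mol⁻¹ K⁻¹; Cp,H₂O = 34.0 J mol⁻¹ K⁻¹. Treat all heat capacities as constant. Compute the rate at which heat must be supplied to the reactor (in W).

Q_in = 58100 W

Extent of reaction ξ = 0.602 × 167 = 100.53 mol/min
Reaction term: ξ·ΔH°_rxn = 100.53 × 34.7 = 3488.5 kJ/min
Q = ΔH = 3488.5 kJ/min = 58.142 kW
Heat supplied = 58142 W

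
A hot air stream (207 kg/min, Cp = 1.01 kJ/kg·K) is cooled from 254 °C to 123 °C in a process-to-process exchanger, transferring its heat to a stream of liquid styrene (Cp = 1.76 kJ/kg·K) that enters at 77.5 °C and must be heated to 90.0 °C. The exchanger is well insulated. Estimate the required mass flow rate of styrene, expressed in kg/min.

ṁ_c = 1240 kg/min

Heat released by hot stream: Q = 207 × 1.01 × (254 − 123) = 27388 kJ/min
Energy balance on cold side (adiabatic exchanger): Q = ṁ_c·Cp_c·(T_c,out − T_c,in)
ṁ_c = 27388 / [1.76 × (90.0 − 77.5)] = 1244.9 kg/min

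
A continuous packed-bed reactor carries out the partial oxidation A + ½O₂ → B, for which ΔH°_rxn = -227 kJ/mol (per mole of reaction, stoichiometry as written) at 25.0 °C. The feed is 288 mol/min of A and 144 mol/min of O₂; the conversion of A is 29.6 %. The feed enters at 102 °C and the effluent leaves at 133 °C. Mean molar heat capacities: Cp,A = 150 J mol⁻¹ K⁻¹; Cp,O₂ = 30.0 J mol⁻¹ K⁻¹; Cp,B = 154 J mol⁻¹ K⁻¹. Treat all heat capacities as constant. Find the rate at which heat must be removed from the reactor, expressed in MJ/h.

Extent of reaction ξ = 0.296 × 288 = 85.248 mol/min
Reaction term: ξ·ΔH°_rxn = 85.248 × -227 = -19351 kJ/min
Sensible, feed 102→25 °C: -3659 kJ/min
Outlet flows (mol/min): A 202.75, O₂ 101.38, B 85.248
Sensible, products 25→133 °C: 5030.9 kJ/min
Q = ΔH = -17979 kJ/min = -299.66 kW
Heat removed = 1078.8 MJ/h

Q_out = 1080 MJ/h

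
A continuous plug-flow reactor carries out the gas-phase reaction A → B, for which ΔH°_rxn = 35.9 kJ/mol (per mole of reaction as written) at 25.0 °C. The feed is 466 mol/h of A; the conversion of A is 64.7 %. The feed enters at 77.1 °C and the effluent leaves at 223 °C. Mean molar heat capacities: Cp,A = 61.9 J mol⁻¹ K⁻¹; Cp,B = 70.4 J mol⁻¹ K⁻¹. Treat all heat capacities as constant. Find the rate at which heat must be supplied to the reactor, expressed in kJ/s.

Q_in = 4.32 kJ/s

Extent of reaction ξ = 0.647 × 466 = 301.5 mol/h
Reaction term: ξ·ΔH°_rxn = 301.5 × 35.9 = 10824 kJ/h
Sensible, feed 77.1→25 °C: -1502.8 kJ/h
Outlet flows (mol/h): A 164.5, B 301.5
Sensible, products 25→223 °C: 6218.8 kJ/h
Q = ΔH = 15540 kJ/h = 4.3166 kW
Heat supplied = 4.3166 kJ/s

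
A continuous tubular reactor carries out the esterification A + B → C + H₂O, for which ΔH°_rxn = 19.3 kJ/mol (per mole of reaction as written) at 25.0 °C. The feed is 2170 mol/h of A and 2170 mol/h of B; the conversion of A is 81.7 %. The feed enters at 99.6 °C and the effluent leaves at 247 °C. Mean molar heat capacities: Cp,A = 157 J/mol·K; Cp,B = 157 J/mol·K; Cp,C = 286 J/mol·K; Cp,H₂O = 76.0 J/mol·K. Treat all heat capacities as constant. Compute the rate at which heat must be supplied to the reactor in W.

Q_in = 42700 W

Extent of reaction ξ = 0.817 × 2170 = 1772.9 mol/h
Reaction term: ξ·ΔH°_rxn = 1772.9 × 19.3 = 34217 kJ/h
Sensible, feed 99.6→25 °C: -50831 kJ/h
Outlet flows (mol/h): A 397.11, B 397.11, C 1772.9, H₂O 1772.9
Sensible, products 25→247 °C: 170160 kJ/h
Q = ΔH = 153540 kJ/h = 42.651 kW
Heat supplied = 42651 W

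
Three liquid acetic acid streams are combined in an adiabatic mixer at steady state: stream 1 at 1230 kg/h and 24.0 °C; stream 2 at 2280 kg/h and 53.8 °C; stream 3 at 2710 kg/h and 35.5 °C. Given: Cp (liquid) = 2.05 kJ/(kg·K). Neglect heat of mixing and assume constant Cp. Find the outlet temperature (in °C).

Energy balance with Q = 0: Σ ṁᵢCp,ᵢ(T_out − Tᵢ) = 0
Σ ṁᵢCp,ᵢTᵢ = 1230×2.05×24.0 + 2280×2.05×53.8 + 2710×2.05×35.5 = 509200
Σ ṁᵢCp,ᵢ = 1230×2.05 + 2280×2.05 + 2710×2.05 = 12751
T_out = 509200 / 12751 = 39.934 °C

T_out = 39.9 °C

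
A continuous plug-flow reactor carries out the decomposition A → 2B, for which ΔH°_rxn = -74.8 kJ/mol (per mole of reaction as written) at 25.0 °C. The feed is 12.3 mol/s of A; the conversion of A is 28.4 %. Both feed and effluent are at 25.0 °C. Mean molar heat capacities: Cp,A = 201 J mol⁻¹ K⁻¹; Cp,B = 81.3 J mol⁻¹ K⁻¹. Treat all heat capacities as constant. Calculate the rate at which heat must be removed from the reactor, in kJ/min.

Q_out = 15700 kJ/min

Extent of reaction ξ = 0.284 × 12.3 = 3.4932 mol/s
Reaction term: ξ·ΔH°_rxn = 3.4932 × -74.8 = -261.29 kJ/s
Q = ΔH = -261.29 kJ/s = -261.29 kW
Heat removed = 15677 kJ/min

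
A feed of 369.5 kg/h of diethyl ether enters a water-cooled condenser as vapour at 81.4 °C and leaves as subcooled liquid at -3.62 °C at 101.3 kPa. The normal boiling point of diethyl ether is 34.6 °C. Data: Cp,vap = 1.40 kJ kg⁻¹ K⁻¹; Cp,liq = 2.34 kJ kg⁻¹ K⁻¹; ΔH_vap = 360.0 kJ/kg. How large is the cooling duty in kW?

Q_c = 52.9 kW

vapour 81.4→34.6 °C: -65.52 kJ/kg
condensation at 34.6 °C: -360 kJ/kg
liquid 34.6→-3.62 °C: -89.435 kJ/kg
Δh = -65.52 + -360 + -89.435 = -514.95 kJ/kg
Q = ṁ·Δh = 369.5 kg/h × -514.95 kJ/kg = -190280 kJ/h
|Q| = 52.854 kW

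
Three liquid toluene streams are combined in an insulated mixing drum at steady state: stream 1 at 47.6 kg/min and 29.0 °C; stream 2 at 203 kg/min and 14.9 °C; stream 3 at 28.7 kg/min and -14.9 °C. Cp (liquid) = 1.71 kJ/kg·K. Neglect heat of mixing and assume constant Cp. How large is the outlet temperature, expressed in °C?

T_out = 14.2 °C

Adiabatic, steady state ⇒ Σ ṁᵢCp,ᵢ(T_out − Tᵢ) = 0
Σ ṁᵢCp,ᵢTᵢ = 47.6×1.71×29.0 + 203×1.71×14.9 + 28.7×1.71×-14.9 = 6801.5
Σ ṁᵢCp,ᵢ = 47.6×1.71 + 203×1.71 + 28.7×1.71 = 477.6
T_out = 6801.5 / 477.6 = 14.241 °C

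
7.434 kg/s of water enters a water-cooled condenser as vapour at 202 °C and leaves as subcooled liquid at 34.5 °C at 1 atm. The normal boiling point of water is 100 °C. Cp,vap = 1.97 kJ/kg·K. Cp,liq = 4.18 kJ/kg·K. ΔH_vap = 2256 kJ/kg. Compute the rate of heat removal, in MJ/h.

Q_c = 73100 MJ/h

vapour 202→100 °C: -200.94 kJ/kg
condensation at 100 °C: -2256 kJ/kg
liquid 100→34.5 °C: -273.79 kJ/kg
Δh = -200.94 + -2256 + -273.79 = -2730.7 kJ/kg
Q = ṁ·Δh = 7.434 kg/s × -2730.7 kJ/kg = -20300 kJ/s
|Q| = 20300 kW = 73081 MJ/h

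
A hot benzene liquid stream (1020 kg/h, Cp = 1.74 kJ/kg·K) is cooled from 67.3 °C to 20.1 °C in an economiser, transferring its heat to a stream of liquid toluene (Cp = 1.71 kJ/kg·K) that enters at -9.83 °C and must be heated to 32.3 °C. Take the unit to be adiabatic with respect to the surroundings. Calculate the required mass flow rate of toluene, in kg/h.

Heat released by hot stream: Q = 1020 × 1.74 × (67.3 − 20.1) = 83771 kJ/h
Energy balance on cold side (adiabatic exchanger): Q = ṁ_c·Cp_c·(T_c,out − T_c,in)
ṁ_c = 83771 / [1.71 × (32.3 − -9.83)] = 1162.8 kg/h

ṁ_c = 1160 kg/h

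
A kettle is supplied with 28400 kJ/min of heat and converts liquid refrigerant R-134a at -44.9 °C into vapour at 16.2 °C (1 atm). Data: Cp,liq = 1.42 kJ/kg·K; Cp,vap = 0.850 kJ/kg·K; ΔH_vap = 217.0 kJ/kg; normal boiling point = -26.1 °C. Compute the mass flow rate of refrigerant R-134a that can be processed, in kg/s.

ṁ = 1.69 kg/s

Δh = 1.42×(-26.1−-44.9) + 217.0 + 0.850×(16.2−-26.1) = 279.65 kJ/kg
Q = 28400 kJ/min = 473.33 kJ/s = 473.33 kJ/s
ṁ = Q/Δh = 473.33 / 279.65 = 1.6926 kg/s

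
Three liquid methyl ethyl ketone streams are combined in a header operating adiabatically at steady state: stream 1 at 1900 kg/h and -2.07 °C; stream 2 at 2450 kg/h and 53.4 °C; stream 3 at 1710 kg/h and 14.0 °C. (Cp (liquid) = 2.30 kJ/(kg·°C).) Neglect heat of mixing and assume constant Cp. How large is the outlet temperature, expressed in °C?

Adiabatic, steady state ⇒ Σ ṁᵢCp,ᵢ(T_out − Tᵢ) = 0
T_out = Σ ṁᵢCp,ᵢTᵢ / Σ ṁᵢCp,ᵢ
      = 346930 / 13938 = 24.891 °C

T_out = 24.9 °C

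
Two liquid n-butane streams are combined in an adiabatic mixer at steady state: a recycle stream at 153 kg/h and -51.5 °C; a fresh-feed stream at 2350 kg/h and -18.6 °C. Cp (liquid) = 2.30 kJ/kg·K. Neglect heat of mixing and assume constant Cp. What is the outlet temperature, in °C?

T_out = -20.6 °C

Adiabatic, steady state ⇒ Σ ṁᵢCp,ᵢ(T_out − Tᵢ) = 0
Σ ṁᵢCp,ᵢTᵢ = 153×2.30×-51.5 + 2350×2.30×-18.6 = -118660
Σ ṁᵢCp,ᵢ = 153×2.30 + 2350×2.30 = 5756.9
T_out = -118660 / 5756.9 = -20.611 °C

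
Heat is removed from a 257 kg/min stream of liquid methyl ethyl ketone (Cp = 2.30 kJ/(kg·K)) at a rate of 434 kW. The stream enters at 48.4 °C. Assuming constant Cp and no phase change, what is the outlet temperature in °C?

T_out = 4.35 °C

Q = 434 kW = 26040 kJ/min
ΔT = Q/(ṁ·Cp) = 26040/(257×2.30) = 44.053 K
T_out = 48.4 − 44.053 = 4.3465 °C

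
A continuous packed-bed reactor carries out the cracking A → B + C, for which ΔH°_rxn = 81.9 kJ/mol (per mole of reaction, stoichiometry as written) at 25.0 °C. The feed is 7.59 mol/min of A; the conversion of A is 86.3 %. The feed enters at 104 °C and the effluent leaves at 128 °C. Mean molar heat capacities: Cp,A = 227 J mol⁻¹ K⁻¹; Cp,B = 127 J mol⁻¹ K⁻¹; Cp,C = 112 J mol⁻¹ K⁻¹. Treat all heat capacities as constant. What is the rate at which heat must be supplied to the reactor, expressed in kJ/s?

Q_in = 9.77 kJ/s

Extent of reaction ξ = 0.863 × 7.59 = 6.5502 mol/min
Reaction term: ξ·ΔH°_rxn = 6.5502 × 81.9 = 536.46 kJ/min
Sensible, feed 104→25 °C: -136.11 kJ/min
Outlet flows (mol/min): A 1.0398, B 6.5502, C 6.5502
Sensible, products 25→128 °C: 185.56 kJ/min
Q = ΔH = 585.91 kJ/min = 9.7651 kW
Heat supplied = 9.7651 kJ/s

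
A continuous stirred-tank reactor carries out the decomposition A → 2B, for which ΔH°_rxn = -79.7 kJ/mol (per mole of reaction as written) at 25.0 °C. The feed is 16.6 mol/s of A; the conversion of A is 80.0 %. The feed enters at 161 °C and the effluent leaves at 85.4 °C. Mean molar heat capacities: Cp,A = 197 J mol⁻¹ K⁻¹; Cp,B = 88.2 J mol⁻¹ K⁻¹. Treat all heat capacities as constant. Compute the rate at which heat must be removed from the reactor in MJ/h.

Extent of reaction ξ = 0.800 × 16.6 = 13.28 mol/s
Reaction term: ξ·ΔH°_rxn = 13.28 × -79.7 = -1058.4 kJ/s
Sensible, feed 161→25 °C: -444.75 kJ/s
Outlet flows (mol/s): A 3.32, B 26.56
Sensible, products 25→85.4 °C: 181 kJ/s
Q = ΔH = -1322.2 kJ/s = -1322.2 kW
Heat removed = 4759.8 MJ/h

Q_out = 4760 MJ/h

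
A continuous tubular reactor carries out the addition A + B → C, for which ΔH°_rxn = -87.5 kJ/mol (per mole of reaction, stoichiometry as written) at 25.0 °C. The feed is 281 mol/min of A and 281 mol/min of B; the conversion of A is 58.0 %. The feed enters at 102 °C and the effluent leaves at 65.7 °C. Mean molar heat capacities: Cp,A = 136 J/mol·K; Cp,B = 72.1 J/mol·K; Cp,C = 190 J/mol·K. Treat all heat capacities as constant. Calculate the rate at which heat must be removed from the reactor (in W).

Q_out = 275000 W

Extent of reaction ξ = 0.580 × 281 = 162.98 mol/min
Reaction term: ξ·ΔH°_rxn = 162.98 × -87.5 = -14261 kJ/min
Sensible, feed 102→25 °C: -4502.7 kJ/min
Outlet flows (mol/min): A 118.02, B 118.02, C 162.98
Sensible, products 25→65.7 °C: 2259.9 kJ/min
Q = ΔH = -16503 kJ/min = -275.06 kW
Heat removed = 275060 W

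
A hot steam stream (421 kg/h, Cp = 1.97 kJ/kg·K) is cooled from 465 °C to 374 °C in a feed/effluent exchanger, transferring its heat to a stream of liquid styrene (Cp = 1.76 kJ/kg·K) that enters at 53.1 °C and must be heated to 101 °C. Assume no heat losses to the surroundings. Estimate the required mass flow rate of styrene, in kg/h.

ṁ_c = 895 kg/h

Heat released by hot stream: Q = 421 × 1.97 × (465 − 374) = 75473 kJ/h
Energy balance on cold side (adiabatic exchanger): Q = ṁ_c·Cp_c·(T_c,out − T_c,in)
ṁ_c = 75473 / [1.76 × (101 − 53.1)] = 895.24 kg/h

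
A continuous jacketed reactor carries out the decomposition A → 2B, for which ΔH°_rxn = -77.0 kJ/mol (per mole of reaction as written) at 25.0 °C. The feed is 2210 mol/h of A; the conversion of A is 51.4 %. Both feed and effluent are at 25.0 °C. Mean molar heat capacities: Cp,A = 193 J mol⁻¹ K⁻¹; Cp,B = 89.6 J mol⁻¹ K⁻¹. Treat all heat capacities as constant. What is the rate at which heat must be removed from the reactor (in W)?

Extent of reaction ξ = 0.514 × 2210 = 1135.9 mol/h
Reaction term: ξ·ΔH°_rxn = 1135.9 × -77.0 = -87467 kJ/h
Q = ΔH = -87467 kJ/h = -24.296 kW
Heat removed = 24296 W

Q_out = 24300 W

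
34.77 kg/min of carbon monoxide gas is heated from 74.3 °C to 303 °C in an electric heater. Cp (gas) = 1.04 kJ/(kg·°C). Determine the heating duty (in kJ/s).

Q = 138 kJ/s

Q = ṁ·Cp·ΔT = 34.77 × 1.04 × (303 − 74.3) = 8270 kJ/min
Converting: 8270 / 60 s = 137.83 kW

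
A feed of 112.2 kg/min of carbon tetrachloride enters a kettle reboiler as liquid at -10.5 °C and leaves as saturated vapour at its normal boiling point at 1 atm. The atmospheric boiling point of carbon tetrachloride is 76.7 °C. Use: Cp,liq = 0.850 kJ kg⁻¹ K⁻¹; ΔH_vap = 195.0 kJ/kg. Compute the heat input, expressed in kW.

liquid -10.5→76.7 °C: 74.12 kJ/kg
vaporisation at 76.7 °C: 195 kJ/kg
Δh = 74.12 + 195 = 269.12 kJ/kg
Q = ṁ·Δh = 112.2 kg/min × 269.12 kJ/kg = 30195 kJ/min
|Q| = 503.25 kW

Q = 503 kW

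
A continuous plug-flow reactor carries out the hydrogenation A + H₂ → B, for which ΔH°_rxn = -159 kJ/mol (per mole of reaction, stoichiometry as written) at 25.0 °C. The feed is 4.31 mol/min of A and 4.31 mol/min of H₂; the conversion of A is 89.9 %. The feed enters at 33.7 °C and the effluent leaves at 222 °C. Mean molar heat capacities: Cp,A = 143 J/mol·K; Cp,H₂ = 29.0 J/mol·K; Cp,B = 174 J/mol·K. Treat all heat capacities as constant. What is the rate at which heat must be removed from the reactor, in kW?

Extent of reaction ξ = 0.899 × 4.31 = 3.8747 mol/min
Reaction term: ξ·ΔH°_rxn = 3.8747 × -159 = -616.08 kJ/min
Sensible, feed 33.7→25 °C: -6.4495 kJ/min
Outlet flows (mol/min): A 0.43531, H₂ 0.43531, B 3.8747
Sensible, products 25→222 °C: 147.57 kJ/min
Q = ΔH = -474.96 kJ/min = -7.916 kW
Heat removed = 7.916 kW

Q_out = 7.92 kW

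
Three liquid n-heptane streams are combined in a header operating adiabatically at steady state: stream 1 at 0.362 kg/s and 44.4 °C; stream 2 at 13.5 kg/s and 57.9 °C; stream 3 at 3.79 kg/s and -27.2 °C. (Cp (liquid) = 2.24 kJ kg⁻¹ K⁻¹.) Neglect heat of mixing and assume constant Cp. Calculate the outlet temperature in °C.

Adiabatic, steady state ⇒ Σ ṁᵢCp,ᵢ(T_out − Tᵢ) = 0
T_out = Σ ṁᵢCp,ᵢTᵢ / Σ ṁᵢCp,ᵢ
      = 1556 / 39.54 = 39.352 °C

T_out = 39.4 °C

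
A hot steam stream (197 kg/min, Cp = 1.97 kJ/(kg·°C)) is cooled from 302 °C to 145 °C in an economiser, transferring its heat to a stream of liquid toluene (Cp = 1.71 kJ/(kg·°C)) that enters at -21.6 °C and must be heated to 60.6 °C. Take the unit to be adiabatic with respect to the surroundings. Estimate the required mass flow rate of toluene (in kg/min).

Heat released by hot stream: Q = 197 × 1.97 × (302 − 145) = 60930 kJ/min
Energy balance on cold side (adiabatic exchanger): Q = ṁ_c·Cp_c·(T_c,out − T_c,in)
ṁ_c = 60930 / [1.71 × (60.6 − -21.6)] = 433.48 kg/min

ṁ_c = 433 kg/min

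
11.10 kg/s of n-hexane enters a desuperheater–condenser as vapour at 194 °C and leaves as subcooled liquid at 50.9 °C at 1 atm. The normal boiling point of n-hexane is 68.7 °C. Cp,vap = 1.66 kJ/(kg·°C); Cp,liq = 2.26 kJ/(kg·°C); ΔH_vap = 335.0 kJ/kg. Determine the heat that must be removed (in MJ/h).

Q_c = 23300 MJ/h

vapour 194→68.7 °C: -208 kJ/kg
condensation at 68.7 °C: -335 kJ/kg
liquid 68.7→50.9 °C: -40.228 kJ/kg
Δh = -208 + -335 + -40.228 = -583.23 kJ/kg
Q = ṁ·Δh = 11.10 kg/s × -583.23 kJ/kg = -6473.8 kJ/s
|Q| = 6473.8 kW = 23306 MJ/h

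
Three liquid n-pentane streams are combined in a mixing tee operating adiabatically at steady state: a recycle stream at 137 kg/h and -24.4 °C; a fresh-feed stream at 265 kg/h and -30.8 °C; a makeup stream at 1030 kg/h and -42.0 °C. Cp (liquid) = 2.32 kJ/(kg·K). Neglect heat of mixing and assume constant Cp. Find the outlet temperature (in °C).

No heat crosses the boundary, so H_out = H_in.
T_out = Σ ṁᵢCp,ᵢTᵢ / Σ ṁᵢCp,ᵢ
      = -127050 / 3322.2 = -38.244 °C

T_out = -38.2 °C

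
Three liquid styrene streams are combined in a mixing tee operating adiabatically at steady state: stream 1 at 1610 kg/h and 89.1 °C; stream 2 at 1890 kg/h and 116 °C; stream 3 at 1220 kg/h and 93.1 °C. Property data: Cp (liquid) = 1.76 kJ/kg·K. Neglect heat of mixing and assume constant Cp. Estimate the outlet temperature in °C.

T_out = 101 °C

Adiabatic, steady state ⇒ Σ ṁᵢCp,ᵢ(T_out − Tᵢ) = 0
T_out = Σ ṁᵢCp,ᵢTᵢ / Σ ṁᵢCp,ᵢ
      = 838240 / 8307.2 = 100.91 °C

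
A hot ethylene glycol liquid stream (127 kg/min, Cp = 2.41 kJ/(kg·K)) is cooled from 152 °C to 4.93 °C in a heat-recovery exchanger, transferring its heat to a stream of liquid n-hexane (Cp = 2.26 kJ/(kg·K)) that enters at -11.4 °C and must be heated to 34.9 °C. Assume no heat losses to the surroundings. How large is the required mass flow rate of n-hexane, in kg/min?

Heat released by hot stream: Q = 127 × 2.41 × (152 − 4.93) = 45014 kJ/min
Energy balance on cold side (adiabatic exchanger): Q = ṁ_c·Cp_c·(T_c,out − T_c,in)
ṁ_c = 45014 / [2.26 × (34.9 − -11.4)] = 430.19 kg/min

ṁ_c = 430 kg/min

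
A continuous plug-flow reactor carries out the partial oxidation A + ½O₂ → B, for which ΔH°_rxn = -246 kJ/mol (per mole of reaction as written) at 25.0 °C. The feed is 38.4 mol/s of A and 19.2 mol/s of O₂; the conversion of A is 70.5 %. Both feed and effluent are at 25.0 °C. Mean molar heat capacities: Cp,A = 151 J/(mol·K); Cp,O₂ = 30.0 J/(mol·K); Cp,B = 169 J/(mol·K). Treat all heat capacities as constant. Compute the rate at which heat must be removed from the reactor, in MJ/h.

Q_out = 24000 MJ/h

Extent of reaction ξ = 0.705 × 38.4 = 27.072 mol/s
Reaction term: ξ·ΔH°_rxn = 27.072 × -246 = -6659.7 kJ/s
Q = ΔH = -6659.7 kJ/s = -6659.7 kW
Heat removed = 23975 MJ/h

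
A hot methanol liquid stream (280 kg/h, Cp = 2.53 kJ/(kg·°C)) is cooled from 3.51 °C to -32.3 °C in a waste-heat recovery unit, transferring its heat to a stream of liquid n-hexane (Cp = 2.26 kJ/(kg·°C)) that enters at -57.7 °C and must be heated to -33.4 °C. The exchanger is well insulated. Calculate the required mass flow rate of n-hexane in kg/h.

ṁ_c = 462 kg/h

Heat released by hot stream: Q = 280 × 2.53 × (3.51 − -32.3) = 25368 kJ/h
Energy balance on cold side (adiabatic exchanger): Q = ṁ_c·Cp_c·(T_c,out − T_c,in)
ṁ_c = 25368 / [2.26 × (-33.4 − -57.7)] = 461.92 kg/h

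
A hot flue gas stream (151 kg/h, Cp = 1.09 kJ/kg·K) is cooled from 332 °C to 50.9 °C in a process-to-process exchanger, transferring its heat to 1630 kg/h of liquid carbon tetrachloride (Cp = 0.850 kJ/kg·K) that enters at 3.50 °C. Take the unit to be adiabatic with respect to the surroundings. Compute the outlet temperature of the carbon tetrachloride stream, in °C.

T_c,out = 36.9 °C

Heat released by hot stream: Q = 151 × 1.09 × (332 − 50.9) = 46266 kJ/h
Energy balance on cold side (adiabatic exchanger): Q = ṁ_c·Cp_c·(T_c,out − T_c,in)
T_c,out = 3.50 + 46266/(1630 × 0.850) = 36.893 °C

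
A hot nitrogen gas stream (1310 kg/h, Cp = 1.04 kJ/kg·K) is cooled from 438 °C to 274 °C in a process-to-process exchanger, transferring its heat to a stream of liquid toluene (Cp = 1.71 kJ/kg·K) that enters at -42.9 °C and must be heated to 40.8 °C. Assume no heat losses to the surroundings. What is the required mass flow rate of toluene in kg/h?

ṁ_c = 1560 kg/h

Heat released by hot stream: Q = 1310 × 1.04 × (438 − 274) = 223430 kJ/h
Energy balance on cold side (adiabatic exchanger): Q = ṁ_c·Cp_c·(T_c,out − T_c,in)
ṁ_c = 223430 / [1.71 × (40.8 − -42.9)] = 1561.1 kg/h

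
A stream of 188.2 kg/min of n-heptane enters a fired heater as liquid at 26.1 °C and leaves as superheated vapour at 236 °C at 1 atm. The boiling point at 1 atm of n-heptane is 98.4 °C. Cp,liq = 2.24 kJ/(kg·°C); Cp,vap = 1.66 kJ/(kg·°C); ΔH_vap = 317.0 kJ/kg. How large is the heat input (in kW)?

Q = 2220 kW

liquid 26.1→98.4 °C: 161.95 kJ/kg
vaporisation at 98.4 °C: 317 kJ/kg
vapour 98.4→236 °C: 228.42 kJ/kg
Δh = 161.95 + 317 + 228.42 = 707.37 kJ/kg
Q = ṁ·Δh = 188.2 kg/min × 707.37 kJ/kg = 133130 kJ/min
|Q| = 2218.8 kW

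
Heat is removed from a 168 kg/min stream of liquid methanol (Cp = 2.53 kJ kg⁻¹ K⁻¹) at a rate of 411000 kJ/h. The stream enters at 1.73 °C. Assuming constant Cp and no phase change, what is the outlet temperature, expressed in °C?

Q = 411000 kJ/h = 6850 kJ/min
ΔT = Q/(ṁ·Cp) = 6850/(168×2.53) = 16.116 K
T_out = 1.73 − 16.116 = -14.386 °C

T_out = -14.4 °C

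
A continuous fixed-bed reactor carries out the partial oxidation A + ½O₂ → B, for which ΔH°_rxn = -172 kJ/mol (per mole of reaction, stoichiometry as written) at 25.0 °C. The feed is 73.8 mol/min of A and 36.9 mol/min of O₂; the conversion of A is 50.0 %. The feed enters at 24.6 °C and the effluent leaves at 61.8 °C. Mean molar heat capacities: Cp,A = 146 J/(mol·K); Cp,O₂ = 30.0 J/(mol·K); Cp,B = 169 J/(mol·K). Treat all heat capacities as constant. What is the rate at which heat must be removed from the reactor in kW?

Q_out = 98.2 kW

Extent of reaction ξ = 0.500 × 73.8 = 36.9 mol/min
Reaction term: ξ·ΔH°_rxn = 36.9 × -172 = -6346.8 kJ/min
Sensible, feed 24.6→25 °C: 4.7527 kJ/min
Outlet flows (mol/min): A 36.9, O₂ 18.45, B 36.9
Sensible, products 25→61.8 °C: 448.11 kJ/min
Q = ΔH = -5893.9 kJ/min = -98.232 kW
Heat removed = 98.232 kW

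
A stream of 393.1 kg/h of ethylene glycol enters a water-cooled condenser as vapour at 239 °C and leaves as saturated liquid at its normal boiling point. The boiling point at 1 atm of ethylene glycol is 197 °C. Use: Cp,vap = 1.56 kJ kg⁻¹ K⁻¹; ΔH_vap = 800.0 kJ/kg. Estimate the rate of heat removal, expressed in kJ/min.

Q_c = 5670 kJ/min

vapour 239→197 °C: -65.52 kJ/kg
condensation at 197 °C: -800 kJ/kg
Δh = -65.52 + -800 = -865.52 kJ/kg
Q = ṁ·Δh = 393.1 kg/h × -865.52 kJ/kg = -340240 kJ/h
|Q| = 94.51 kW = 5670.6 kJ/min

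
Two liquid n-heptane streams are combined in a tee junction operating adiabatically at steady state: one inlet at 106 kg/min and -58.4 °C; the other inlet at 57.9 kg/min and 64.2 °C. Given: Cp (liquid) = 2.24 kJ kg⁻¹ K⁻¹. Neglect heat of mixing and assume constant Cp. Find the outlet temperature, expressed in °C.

No heat crosses the boundary, so H_out = H_in.
T_out = Σ ṁᵢCp,ᵢTᵢ / Σ ṁᵢCp,ᵢ
      = -5540 / 367.14 = -15.09 °C

T_out = -15.1 °C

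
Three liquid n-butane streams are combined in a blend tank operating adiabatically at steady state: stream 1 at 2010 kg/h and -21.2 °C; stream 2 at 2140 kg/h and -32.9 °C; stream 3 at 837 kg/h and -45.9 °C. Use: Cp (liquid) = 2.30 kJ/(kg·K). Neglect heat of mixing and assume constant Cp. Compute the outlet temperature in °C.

T_out = -30.4 °C

Adiabatic, steady state ⇒ Σ ṁᵢCp,ᵢ(T_out − Tᵢ) = 0
T_out = Σ ṁᵢCp,ᵢTᵢ / Σ ṁᵢCp,ᵢ
      = -348300 / 11470 = -30.366 °C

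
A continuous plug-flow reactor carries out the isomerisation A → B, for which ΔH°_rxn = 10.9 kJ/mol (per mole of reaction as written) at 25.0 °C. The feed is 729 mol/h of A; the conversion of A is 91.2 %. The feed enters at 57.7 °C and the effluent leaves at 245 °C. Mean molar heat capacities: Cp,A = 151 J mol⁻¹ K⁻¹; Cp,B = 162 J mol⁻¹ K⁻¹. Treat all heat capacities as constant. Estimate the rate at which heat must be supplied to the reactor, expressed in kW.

Extent of reaction ξ = 0.912 × 729 = 664.85 mol/h
Reaction term: ξ·ΔH°_rxn = 664.85 × 10.9 = 7246.8 kJ/h
Sensible, feed 57.7→25 °C: -3599.6 kJ/h
Outlet flows (mol/h): A 64.152, B 664.85
Sensible, products 25→245 °C: 25826 kJ/h
Q = ΔH = 29474 kJ/h = 8.1871 kW
Heat supplied = 8.1871 kW

Q_in = 8.19 kW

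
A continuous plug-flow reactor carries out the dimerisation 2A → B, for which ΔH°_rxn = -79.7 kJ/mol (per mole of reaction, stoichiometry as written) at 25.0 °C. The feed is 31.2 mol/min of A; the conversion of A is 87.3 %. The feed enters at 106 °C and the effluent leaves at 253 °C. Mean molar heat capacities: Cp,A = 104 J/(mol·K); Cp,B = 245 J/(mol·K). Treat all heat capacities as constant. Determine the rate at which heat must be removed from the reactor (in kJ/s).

Extent of reaction ξ = 0.873 × 31.2 / 2 = 13.619 mol/min
Reaction term: ξ·ΔH°_rxn = 13.619 × -79.7 = -1085.4 kJ/min
Sensible, feed 106→25 °C: -262.83 kJ/min
Outlet flows (mol/min): A 3.9624, B 13.619
Sensible, products 25→253 °C: 854.7 kJ/min
Q = ΔH = -493.54 kJ/min = -8.2257 kW
Heat removed = 8.2257 kJ/s

Q_out = 8.23 kJ/s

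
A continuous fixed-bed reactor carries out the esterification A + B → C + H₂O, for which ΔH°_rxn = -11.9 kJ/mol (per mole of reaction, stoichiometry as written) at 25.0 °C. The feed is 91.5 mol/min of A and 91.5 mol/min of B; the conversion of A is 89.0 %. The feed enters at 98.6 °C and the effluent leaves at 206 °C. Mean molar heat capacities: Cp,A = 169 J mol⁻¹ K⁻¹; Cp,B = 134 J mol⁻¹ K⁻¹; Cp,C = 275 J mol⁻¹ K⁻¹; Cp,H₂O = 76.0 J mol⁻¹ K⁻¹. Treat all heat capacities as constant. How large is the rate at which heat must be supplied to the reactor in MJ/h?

Extent of reaction ξ = 0.890 × 91.5 = 81.435 mol/min
Reaction term: ξ·ΔH°_rxn = 81.435 × -11.9 = -969.08 kJ/min
Sensible, feed 98.6→25 °C: -2040.5 kJ/min
Outlet flows (mol/min): A 10.065, B 10.065, C 81.435, H₂O 81.435
Sensible, products 25→206 °C: 5725.6 kJ/min
Q = ΔH = 2716 kJ/min = 45.267 kW
Heat supplied = 162.96 MJ/h

Q_in = 163 MJ/h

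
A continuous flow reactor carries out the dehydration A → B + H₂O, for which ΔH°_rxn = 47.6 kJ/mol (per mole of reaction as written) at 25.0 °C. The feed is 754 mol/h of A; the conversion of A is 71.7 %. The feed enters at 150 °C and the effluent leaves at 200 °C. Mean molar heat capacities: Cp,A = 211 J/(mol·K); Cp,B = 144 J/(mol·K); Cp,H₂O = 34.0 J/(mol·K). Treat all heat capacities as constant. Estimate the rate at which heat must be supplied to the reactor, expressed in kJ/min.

Extent of reaction ξ = 0.717 × 754 = 540.62 mol/h
Reaction term: ξ·ΔH°_rxn = 540.62 × 47.6 = 25733 kJ/h
Sensible, feed 150→25 °C: -19887 kJ/h
Outlet flows (mol/h): A 213.38, B 540.62, H₂O 540.62
Sensible, products 25→200 °C: 24719 kJ/h
Q = ΔH = 30566 kJ/h = 8.4906 kW
Heat supplied = 509.43 kJ/min

Q_in = 509 kJ/min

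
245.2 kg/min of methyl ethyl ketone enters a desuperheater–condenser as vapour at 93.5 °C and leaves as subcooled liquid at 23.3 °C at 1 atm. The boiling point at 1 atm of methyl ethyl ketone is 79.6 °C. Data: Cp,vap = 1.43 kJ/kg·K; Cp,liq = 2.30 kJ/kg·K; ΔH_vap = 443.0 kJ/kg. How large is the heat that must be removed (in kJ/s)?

vapour 93.5→79.6 °C: -19.877 kJ/kg
condensation at 79.6 °C: -443 kJ/kg
liquid 79.6→23.3 °C: -129.49 kJ/kg
Δh = -19.877 + -443 + -129.49 = -592.37 kJ/kg
Q = ṁ·Δh = 245.2 kg/min × -592.37 kJ/kg = -145250 kJ/min
|Q| = 2420.8 kW

Q_c = 2420 kJ/s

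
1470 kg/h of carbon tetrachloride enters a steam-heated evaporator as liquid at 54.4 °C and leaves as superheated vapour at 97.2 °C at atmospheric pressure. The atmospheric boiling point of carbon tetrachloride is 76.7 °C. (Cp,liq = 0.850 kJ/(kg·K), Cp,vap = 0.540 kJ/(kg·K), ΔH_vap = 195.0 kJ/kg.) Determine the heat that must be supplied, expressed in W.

liquid 54.4→76.7 °C: 18.955 kJ/kg
vaporisation at 76.7 °C: 195 kJ/kg
vapour 76.7→97.2 °C: 11.07 kJ/kg
Δh = 18.955 + 195 + 11.07 = 225.03 kJ/kg
Q = ṁ·Δh = 1470 kg/h × 225.03 kJ/kg = 330790 kJ/h
|Q| = 91.885 kW = 91885 W

Q = 91900 W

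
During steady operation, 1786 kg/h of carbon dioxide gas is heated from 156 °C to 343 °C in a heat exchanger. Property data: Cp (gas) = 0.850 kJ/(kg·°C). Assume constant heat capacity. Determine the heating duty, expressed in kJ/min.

Q = 4730 kJ/min

Q = ṁ·Cp·ΔT = 1786 × 0.850 × (343 − 156) = 283880 kJ/h
Converting: 283880 / 3600 s = 78.857 kW
Heating duty = 4731.4 kJ/min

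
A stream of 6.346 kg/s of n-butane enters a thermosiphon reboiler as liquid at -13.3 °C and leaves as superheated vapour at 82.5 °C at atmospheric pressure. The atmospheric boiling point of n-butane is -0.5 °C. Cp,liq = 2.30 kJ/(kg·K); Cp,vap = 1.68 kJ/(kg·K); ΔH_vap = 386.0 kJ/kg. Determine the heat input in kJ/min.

Q = 211000 kJ/min

liquid -13.3→-0.5 °C: 29.44 kJ/kg
vaporisation at -0.5 °C: 386 kJ/kg
vapour -0.5→82.5 °C: 139.44 kJ/kg
Δh = 29.44 + 386 + 139.44 = 554.88 kJ/kg
Q = ṁ·Δh = 6.346 kg/s × 554.88 kJ/kg = 3521.3 kJ/s
|Q| = 3521.3 kW = 211280 kJ/min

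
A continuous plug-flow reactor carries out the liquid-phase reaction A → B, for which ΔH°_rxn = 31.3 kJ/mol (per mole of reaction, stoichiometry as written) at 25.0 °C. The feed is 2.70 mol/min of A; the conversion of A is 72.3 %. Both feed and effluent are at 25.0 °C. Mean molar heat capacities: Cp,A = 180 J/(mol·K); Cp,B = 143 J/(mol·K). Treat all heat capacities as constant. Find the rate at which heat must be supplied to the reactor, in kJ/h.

Q_in = 3670 kJ/h

Extent of reaction ξ = 0.723 × 2.70 = 1.9521 mol/min
Reaction term: ξ·ΔH°_rxn = 1.9521 × 31.3 = 61.101 kJ/min
Q = ΔH = 61.101 kJ/min = 1.0183 kW
Heat supplied = 3666 kJ/h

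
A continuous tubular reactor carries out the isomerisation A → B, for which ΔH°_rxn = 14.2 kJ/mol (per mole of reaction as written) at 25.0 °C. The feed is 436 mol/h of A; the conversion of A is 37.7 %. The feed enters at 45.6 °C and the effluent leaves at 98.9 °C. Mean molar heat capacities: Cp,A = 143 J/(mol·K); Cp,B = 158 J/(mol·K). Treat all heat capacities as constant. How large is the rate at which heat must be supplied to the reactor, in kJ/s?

Extent of reaction ξ = 0.377 × 436 = 164.37 mol/h
Reaction term: ξ·ΔH°_rxn = 164.37 × 14.2 = 2334.1 kJ/h
Sensible, feed 45.6→25 °C: -1284.4 kJ/h
Outlet flows (mol/h): A 271.63, B 164.37
Sensible, products 25→98.9 °C: 4789.7 kJ/h
Q = ΔH = 5839.4 kJ/h = 1.6221 kW
Heat supplied = 1.6221 kJ/s

Q_in = 1.62 kJ/s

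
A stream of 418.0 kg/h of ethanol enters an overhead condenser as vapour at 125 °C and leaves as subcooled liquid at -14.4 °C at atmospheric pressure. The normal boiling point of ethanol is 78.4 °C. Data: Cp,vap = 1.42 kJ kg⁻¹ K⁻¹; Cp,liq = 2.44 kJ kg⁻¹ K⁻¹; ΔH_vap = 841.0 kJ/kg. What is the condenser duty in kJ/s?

Q_c = 132 kJ/s

vapour 125→78.4 °C: -66.172 kJ/kg
condensation at 78.4 °C: -841 kJ/kg
liquid 78.4→-14.4 °C: -226.43 kJ/kg
Δh = -66.172 + -841 + -226.43 = -1133.6 kJ/kg
Q = ṁ·Δh = 418.0 kg/h × -1133.6 kJ/kg = -473850 kJ/h
|Q| = 131.62 kW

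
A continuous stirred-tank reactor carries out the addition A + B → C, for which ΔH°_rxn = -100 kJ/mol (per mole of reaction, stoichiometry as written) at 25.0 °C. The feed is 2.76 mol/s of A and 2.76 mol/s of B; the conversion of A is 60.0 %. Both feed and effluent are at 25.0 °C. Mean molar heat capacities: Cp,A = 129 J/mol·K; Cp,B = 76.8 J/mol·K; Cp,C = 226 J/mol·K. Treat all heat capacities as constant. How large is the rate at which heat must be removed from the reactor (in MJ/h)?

Q_out = 596 MJ/h

Extent of reaction ξ = 0.600 × 2.76 = 1.656 mol/s
Reaction term: ξ·ΔH°_rxn = 1.656 × -100 = -165.6 kJ/s
Q = ΔH = -165.6 kJ/s = -165.6 kW
Heat removed = 596.16 MJ/h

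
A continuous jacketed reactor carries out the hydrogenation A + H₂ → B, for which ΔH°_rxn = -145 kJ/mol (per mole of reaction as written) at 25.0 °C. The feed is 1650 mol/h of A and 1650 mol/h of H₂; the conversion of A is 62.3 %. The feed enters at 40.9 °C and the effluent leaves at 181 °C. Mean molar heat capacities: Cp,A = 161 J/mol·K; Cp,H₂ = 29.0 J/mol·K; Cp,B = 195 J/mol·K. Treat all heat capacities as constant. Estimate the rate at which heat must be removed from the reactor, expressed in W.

Q_out = 29000 W

Extent of reaction ξ = 0.623 × 1650 = 1028 mol/h
Reaction term: ξ·ΔH°_rxn = 1028 × -145 = -149050 kJ/h
Sensible, feed 40.9→25 °C: -4984.6 kJ/h
Outlet flows (mol/h): A 622.05, H₂ 622.05, B 1028
Sensible, products 25→181 °C: 49708 kJ/h
Q = ΔH = -104330 kJ/h = -28.98 kW
Heat removed = 28980 W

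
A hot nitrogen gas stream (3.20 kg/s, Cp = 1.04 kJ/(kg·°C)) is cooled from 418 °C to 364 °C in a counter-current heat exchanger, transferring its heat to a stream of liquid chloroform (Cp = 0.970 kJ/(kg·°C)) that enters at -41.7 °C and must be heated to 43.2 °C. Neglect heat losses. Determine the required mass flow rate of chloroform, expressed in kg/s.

ṁ_c = 2.18 kg/s

Heat released by hot stream: Q = 3.20 × 1.04 × (418 − 364) = 179.71 kJ/s
Energy balance on cold side (adiabatic exchanger): Q = ṁ_c·Cp_c·(T_c,out − T_c,in)
ṁ_c = 179.71 / [0.970 × (43.2 − -41.7)] = 2.1822 kg/s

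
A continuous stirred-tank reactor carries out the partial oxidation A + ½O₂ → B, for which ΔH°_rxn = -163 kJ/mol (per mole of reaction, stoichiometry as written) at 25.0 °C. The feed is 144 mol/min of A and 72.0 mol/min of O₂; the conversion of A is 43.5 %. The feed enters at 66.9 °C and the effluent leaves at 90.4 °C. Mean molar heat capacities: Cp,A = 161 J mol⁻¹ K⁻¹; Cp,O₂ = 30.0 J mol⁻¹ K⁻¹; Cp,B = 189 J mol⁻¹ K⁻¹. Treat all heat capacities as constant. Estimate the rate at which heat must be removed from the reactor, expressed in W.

Q_out = 159000 W

Extent of reaction ξ = 0.435 × 144 = 62.64 mol/min
Reaction term: ξ·ΔH°_rxn = 62.64 × -163 = -10210 kJ/min
Sensible, feed 66.9→25 °C: -1061.9 kJ/min
Outlet flows (mol/min): A 81.36, O₂ 40.68, B 62.64
Sensible, products 25→90.4 °C: 1710.8 kJ/min
Q = ΔH = -9561.5 kJ/min = -159.36 kW
Heat removed = 159360 W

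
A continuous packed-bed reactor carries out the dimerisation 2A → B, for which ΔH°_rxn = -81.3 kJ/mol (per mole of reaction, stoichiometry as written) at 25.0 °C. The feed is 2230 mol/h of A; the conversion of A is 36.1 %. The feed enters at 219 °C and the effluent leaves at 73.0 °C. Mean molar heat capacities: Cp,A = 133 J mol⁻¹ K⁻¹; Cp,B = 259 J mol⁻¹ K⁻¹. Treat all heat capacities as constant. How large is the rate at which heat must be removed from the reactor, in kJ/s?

Q_out = 21.2 kJ/s

Extent of reaction ξ = 0.361 × 2230 / 2 = 402.51 mol/h
Reaction term: ξ·ΔH°_rxn = 402.51 × -81.3 = -32724 kJ/h
Sensible, feed 219→25 °C: -57538 kJ/h
Outlet flows (mol/h): A 1425, B 402.51
Sensible, products 25→73.0 °C: 14101 kJ/h
Q = ΔH = -76162 kJ/h = -21.156 kW
Heat removed = 21.156 kJ/s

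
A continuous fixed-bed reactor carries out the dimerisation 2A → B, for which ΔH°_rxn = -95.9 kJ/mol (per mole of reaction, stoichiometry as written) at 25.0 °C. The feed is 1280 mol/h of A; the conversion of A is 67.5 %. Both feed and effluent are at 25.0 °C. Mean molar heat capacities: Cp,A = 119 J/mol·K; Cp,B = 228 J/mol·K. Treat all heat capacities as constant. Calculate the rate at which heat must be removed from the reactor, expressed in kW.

Extent of reaction ξ = 0.675 × 1280 / 2 = 432 mol/h
Reaction term: ξ·ΔH°_rxn = 432 × -95.9 = -41429 kJ/h
Q = ΔH = -41429 kJ/h = -11.508 kW
Heat removed = 11.508 kW

Q_out = 11.5 kW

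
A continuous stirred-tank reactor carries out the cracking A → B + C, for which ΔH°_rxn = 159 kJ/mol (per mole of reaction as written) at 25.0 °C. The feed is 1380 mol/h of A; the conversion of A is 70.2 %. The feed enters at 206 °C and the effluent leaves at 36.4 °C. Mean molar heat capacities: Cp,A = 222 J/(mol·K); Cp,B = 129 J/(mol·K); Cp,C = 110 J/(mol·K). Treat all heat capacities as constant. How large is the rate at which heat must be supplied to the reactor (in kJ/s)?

Q_in = 28.4 kJ/s

Extent of reaction ξ = 0.702 × 1380 = 968.76 mol/h
Reaction term: ξ·ΔH°_rxn = 968.76 × 159 = 154030 kJ/h
Sensible, feed 206→25 °C: -55451 kJ/h
Outlet flows (mol/h): A 411.24, B 968.76, C 968.76
Sensible, products 25→36.4 °C: 3680.2 kJ/h
Q = ΔH = 102260 kJ/h = 28.406 kW
Heat supplied = 28.406 kJ/s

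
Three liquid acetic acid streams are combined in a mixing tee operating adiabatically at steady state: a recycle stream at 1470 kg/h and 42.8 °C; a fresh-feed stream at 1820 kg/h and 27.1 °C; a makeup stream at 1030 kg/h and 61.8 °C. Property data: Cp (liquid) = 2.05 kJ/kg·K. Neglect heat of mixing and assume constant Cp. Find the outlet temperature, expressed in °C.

T_out = 40.7 °C

Adiabatic, steady state ⇒ Σ ṁᵢCp,ᵢ(T_out − Tᵢ) = 0
T_out = Σ ṁᵢCp,ᵢTᵢ / Σ ṁᵢCp,ᵢ
      = 360580 / 8856 = 40.716 °C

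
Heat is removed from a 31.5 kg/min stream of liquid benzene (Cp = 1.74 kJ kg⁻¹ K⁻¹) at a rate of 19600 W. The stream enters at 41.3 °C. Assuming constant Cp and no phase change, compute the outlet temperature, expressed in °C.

T_out = 19.8 °C

Q = 19600 W = 1176 kJ/min
ΔT = Q/(ṁ·Cp) = 1176/(31.5×1.74) = 21.456 K
T_out = 41.3 − 21.456 = 19.844 °C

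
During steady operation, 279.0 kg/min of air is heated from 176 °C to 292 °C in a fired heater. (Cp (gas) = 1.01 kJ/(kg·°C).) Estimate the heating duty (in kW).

Q = ṁ·Cp·ΔT = 279.0 × 1.01 × (292 − 176) = 32688 kJ/min
Converting: 32688 / 60 s = 544.79 kW

Q = 545 kW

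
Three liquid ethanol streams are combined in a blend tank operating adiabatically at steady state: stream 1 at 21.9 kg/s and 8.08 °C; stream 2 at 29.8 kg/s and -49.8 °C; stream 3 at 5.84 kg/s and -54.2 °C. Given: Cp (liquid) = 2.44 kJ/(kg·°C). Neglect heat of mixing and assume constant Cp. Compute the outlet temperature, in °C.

Adiabatic, steady state ⇒ Σ ṁᵢCp,ᵢ(T_out − Tᵢ) = 0
Σ ṁᵢCp,ᵢTᵢ = 21.9×2.44×8.08 + 29.8×2.44×-49.8 + 5.84×2.44×-54.2 = -3961.6
Σ ṁᵢCp,ᵢ = 21.9×2.44 + 29.8×2.44 + 5.84×2.44 = 140.4
T_out = -3961.6 / 140.4 = -28.217 °C

T_out = -28.2 °C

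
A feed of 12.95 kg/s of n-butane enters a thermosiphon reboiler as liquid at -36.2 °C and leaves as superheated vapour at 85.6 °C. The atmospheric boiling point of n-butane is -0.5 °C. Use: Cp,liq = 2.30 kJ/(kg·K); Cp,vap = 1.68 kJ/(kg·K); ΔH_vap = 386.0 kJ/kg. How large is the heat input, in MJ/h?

liquid -36.2→-0.5 °C: 82.11 kJ/kg
vaporisation at -0.5 °C: 386 kJ/kg
vapour -0.5→85.6 °C: 144.65 kJ/kg
Δh = 82.11 + 386 + 144.65 = 612.76 kJ/kg
Q = ṁ·Δh = 12.95 kg/s × 612.76 kJ/kg = 7935.2 kJ/s
|Q| = 7935.2 kW = 28567 MJ/h

Q = 28600 MJ/h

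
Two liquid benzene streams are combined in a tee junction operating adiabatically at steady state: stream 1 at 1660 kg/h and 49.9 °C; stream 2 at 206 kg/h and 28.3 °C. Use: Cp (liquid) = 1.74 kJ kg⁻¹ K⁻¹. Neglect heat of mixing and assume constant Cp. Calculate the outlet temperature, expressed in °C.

T_out = 47.5 °C

Energy balance with Q = 0: Σ ṁᵢCp,ᵢ(T_out − Tᵢ) = 0
Σ ṁᵢCp,ᵢTᵢ = 1660×1.74×49.9 + 206×1.74×28.3 = 154280
Σ ṁᵢCp,ᵢ = 1660×1.74 + 206×1.74 = 3246.8
T_out = 154280 / 3246.8 = 47.515 °C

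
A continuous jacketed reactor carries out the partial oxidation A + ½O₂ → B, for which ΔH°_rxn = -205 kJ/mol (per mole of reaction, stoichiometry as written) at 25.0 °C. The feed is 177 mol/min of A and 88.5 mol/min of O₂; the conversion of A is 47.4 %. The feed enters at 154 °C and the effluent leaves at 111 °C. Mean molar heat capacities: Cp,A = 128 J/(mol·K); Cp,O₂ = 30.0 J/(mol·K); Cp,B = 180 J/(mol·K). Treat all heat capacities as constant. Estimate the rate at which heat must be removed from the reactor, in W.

Q_out = 300000 W

Extent of reaction ξ = 0.474 × 177 = 83.898 mol/min
Reaction term: ξ·ΔH°_rxn = 83.898 × -205 = -17199 kJ/min
Sensible, feed 154→25 °C: -3265.1 kJ/min
Outlet flows (mol/min): A 93.102, O₂ 46.551, B 83.898
Sensible, products 25→111 °C: 2443.7 kJ/min
Q = ΔH = -18020 kJ/min = -300.34 kW
Heat removed = 300340 W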